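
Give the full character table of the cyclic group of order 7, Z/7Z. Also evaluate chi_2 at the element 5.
Character table of Z/7Z (irreps indexed chi_0,...,chi_6 with chi_k(m) = zeta_7^(k*m), zeta_7 = exp(2*pi*i/7)):
  irrep \ class  {0} (size 1)  {1} (size 1)    {2} (size 1)    {3} (size 1)    {4} (size 1)    {5} (size 1)    {6} (size 1)  
  chi_0          1             1               1               1               1               1               1             
  chi_1          1             exp(2*I*pi/7)   exp(4*I*pi/7)   exp(6*I*pi/7)   exp(-6*I*pi/7)  exp(-4*I*pi/7)  exp(-2*I*pi/7)
  chi_2          1             exp(4*I*pi/7)   exp(-6*I*pi/7)  exp(-2*I*pi/7)  exp(2*I*pi/7)   exp(6*I*pi/7)   exp(-4*I*pi/7)
  chi_3          1             exp(6*I*pi/7)   exp(-2*I*pi/7)  exp(4*I*pi/7)   exp(-4*I*pi/7)  exp(2*I*pi/7)   exp(-6*I*pi/7)
  chi_4          1             exp(-6*I*pi/7)  exp(2*I*pi/7)   exp(-4*I*pi/7)  exp(4*I*pi/7)   exp(-2*I*pi/7)  exp(6*I*pi/7) 
  chi_5          1             exp(-4*I*pi/7)  exp(6*I*pi/7)   exp(2*I*pi/7)   exp(-2*I*pi/7)  exp(-6*I*pi/7)  exp(4*I*pi/7) 
  chi_6          1             exp(-2*I*pi/7)  exp(-4*I*pi/7)  exp(-6*I*pi/7)  exp(6*I*pi/7)   exp(4*I*pi/7)   exp(2*I*pi/7) 

Spot check: chi_2(5) = zeta_7^(2*5) = zeta_7^10 = exp(6*I*pi/7).

Justification: Z/7Z is abelian, so all 7 irreducible complex representations are 1-dimensional. They are given by chi_k(m) = zeta_7^(k*m) for k = 0,...,6. Row orthogonality: sum_m chi_k(m) conj(chi_l(m)) = 7 * [k = l].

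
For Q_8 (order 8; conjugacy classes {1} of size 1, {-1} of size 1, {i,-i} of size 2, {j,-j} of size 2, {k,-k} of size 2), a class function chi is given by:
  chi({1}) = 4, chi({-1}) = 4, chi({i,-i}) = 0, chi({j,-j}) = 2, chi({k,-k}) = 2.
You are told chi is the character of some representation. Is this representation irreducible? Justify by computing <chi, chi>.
Not irreducible (reducible): <chi, chi> = 6 > 1.

Details: <chi, chi> = (1/|G|) sum_C |C| * |chi(C)|^2 = (1/8)[1*|4|^2 + 1*|4|^2 + 2*|0|^2 + 2*|2|^2 + 2*|2|^2]
  = (1/8)[(16) + (16) + (0) + (8) + (8)] = 48/8 = 6.
A character is irreducible iff <chi, chi> = 1, so this representation is reducible.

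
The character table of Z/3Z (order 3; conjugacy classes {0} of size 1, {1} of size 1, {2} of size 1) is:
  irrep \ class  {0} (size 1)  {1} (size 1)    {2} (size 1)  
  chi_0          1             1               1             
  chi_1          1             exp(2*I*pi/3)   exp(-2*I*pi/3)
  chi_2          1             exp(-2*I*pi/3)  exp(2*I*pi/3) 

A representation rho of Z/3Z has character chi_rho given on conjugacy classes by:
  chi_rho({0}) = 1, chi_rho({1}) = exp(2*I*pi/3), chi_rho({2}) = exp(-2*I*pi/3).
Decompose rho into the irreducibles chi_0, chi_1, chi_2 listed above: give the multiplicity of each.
Multiplicities: chi_0: 0, chi_1: 1, chi_2: 0.

Why: Use <chi_rho, chi> = (1/|G|) sum_C |C| * chi_rho(C) * conj(chi(C)) with |G| = 3 for each irreducible chi in the table:
  <chi_rho, chi_0> = (1/3)[1*(1)*conj(1) + 1*(exp(2*I*pi/3))*conj(1) + 1*(exp(-2*I*pi/3))*conj(1)]
      = (1/3)[(1) + (exp(2*I*pi/3)) + (exp(-2*I*pi/3))] = 0/3 = 0
  <chi_rho, chi_1> = (1/3)[1*(1)*conj(1) + 1*(exp(2*I*pi/3))*conj(exp(2*I*pi/3)) + 1*(exp(-2*I*pi/3))*conj(exp(-2*I*pi/3))]
      = (1/3)[(1) + (1) + (1)] = 3/3 = 1
  <chi_rho, chi_2> = (1/3)[1*(1)*conj(1) + 1*(exp(2*I*pi/3))*conj(exp(-2*I*pi/3)) + 1*(exp(-2*I*pi/3))*conj(exp(2*I*pi/3))]
      = (1/3)[(1) + (exp(-2*I*pi/3)) + (exp(2*I*pi/3))] = 0/3 = 0
(Exp terms are combined using exp(i*s)*conj(exp(i*t)) = exp(i*(s-t)), and sums of them are collapsed using the identity that for every m > 1 the m distinct m-th roots of unity sum to 0, e.g. 1 + exp(2*I*pi/3) + exp(-2*I*pi/3) = 0.)
Dimension check: dim(rho) = sum (mult * dim) = 0*1 + 1*1 + 0*1 = 1 = chi_rho(e) = 1.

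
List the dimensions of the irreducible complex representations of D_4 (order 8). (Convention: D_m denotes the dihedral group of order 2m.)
Dimensions: 1, 1, 1, 1, 2

Details: There are 5 irreducibles (= number of conjugacy classes). Their dimensions d_i satisfy sum d_i^2 = |G| = 8: 1 + 1 + 1 + 1 + 4 = 8.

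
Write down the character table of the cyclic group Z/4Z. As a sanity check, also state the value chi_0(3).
Character table of Z/4Z (irreps indexed chi_0,...,chi_3 with chi_k(m) = zeta_4^(k*m), zeta_4 = exp(2*pi*i/4)):
  irrep \ class  {0} (size 1)  {1} (size 1)  {2} (size 1)  {3} (size 1)
  chi_0          1             1             1             1           
  chi_1          1             I             -1            -I          
  chi_2          1             -1            1             -1          
  chi_3          1             -I            -1            I           

Spot check: chi_0(3) = zeta_4^(0*3) = zeta_4^0 = 1.

Proof sketch: Z/4Z is abelian, so all 4 irreducible complex representations are 1-dimensional. They are given by chi_k(m) = zeta_4^(k*m) for k = 0,...,3. Row orthogonality: sum_m chi_k(m) conj(chi_l(m)) = 4 * [k = l].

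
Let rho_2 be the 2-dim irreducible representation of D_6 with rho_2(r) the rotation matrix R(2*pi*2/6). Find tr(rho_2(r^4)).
chi_{rho_2}(r^4) = 2*cos(2*pi*2*4/6) = -1

rho_2(r^4) is rotation by angle 2*pi*2*4/6, whose trace is 2*cos(2*pi*2*4/6) = -1.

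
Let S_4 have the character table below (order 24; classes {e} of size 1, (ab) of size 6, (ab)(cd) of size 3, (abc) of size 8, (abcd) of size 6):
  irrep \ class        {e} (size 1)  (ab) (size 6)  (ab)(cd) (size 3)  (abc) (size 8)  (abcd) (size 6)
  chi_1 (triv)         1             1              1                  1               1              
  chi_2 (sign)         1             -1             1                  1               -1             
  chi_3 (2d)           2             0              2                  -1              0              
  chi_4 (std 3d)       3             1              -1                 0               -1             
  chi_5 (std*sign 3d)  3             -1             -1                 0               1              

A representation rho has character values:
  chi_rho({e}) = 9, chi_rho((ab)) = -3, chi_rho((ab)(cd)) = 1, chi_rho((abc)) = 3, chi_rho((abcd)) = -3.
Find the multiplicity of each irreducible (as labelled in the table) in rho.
Multiplicities: chi_1: 0, chi_2: 3, chi_3: 0, chi_4: 1, chi_5: 1.

Argument: Use <chi_rho, chi> = (1/|G|) sum_C |C| * chi_rho(C) * conj(chi(C)) with |G| = 24 for each irreducible chi in the table:
  <chi_rho, chi_1> = (1/24)[1*(9)*conj(1) + 6*(-3)*conj(1) + 3*(1)*conj(1) + 8*(3)*conj(1) + 6*(-3)*conj(1)]
      = (1/24)[(9) + (-18) + (3) + (24) + (-18)] = 0/24 = 0
  <chi_rho, chi_2> = (1/24)[1*(9)*conj(1) + 6*(-3)*conj(-1) + 3*(1)*conj(1) + 8*(3)*conj(1) + 6*(-3)*conj(-1)]
      = (1/24)[(9) + (18) + (3) + (24) + (18)] = 72/24 = 3
  <chi_rho, chi_3> = (1/24)[1*(9)*conj(2) + 6*(-3)*conj(0) + 3*(1)*conj(2) + 8*(3)*conj(-1) + 6*(-3)*conj(0)]
      = (1/24)[(18) + (0) + (6) + (-24) + (0)] = 0/24 = 0
  <chi_rho, chi_4> = (1/24)[1*(9)*conj(3) + 6*(-3)*conj(1) + 3*(1)*conj(-1) + 8*(3)*conj(0) + 6*(-3)*conj(-1)]
      = (1/24)[(27) + (-18) + (-3) + (0) + (18)] = 24/24 = 1
  <chi_rho, chi_5> = (1/24)[1*(9)*conj(3) + 6*(-3)*conj(-1) + 3*(1)*conj(-1) + 8*(3)*conj(0) + 6*(-3)*conj(1)]
      = (1/24)[(27) + (18) + (-3) + (0) + (-18)] = 24/24 = 1
Dimension check: dim(rho) = sum (mult * dim) = 0*1 + 3*1 + 0*2 + 1*3 + 1*3 = 9 = chi_rho(e) = 9.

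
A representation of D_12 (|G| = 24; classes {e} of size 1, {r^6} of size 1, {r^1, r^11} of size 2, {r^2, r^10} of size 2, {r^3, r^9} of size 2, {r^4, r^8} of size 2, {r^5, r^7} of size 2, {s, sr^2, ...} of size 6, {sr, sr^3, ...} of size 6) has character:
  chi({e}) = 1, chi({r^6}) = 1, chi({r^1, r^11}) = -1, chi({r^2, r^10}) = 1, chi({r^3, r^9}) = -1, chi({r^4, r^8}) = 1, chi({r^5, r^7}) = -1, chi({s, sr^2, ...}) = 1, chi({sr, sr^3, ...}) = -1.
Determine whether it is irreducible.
Irreducible: <chi, chi> = 1.

Reasoning: <chi, chi> = (1/|G|) sum_C |C| * |chi(C)|^2 = (1/24)[1*|1|^2 + 1*|1|^2 + 2*|-1|^2 + 2*|1|^2 + 2*|-1|^2 + 2*|1|^2 + 2*|-1|^2 + 6*|1|^2 + 6*|-1|^2]
  = (1/24)[(1) + (1) + (2) + (2) + (2) + (2) + (2) + (6) + (6)] = 24/24 = 1.
A character is irreducible iff <chi, chi> = 1, so this representation is irreducible.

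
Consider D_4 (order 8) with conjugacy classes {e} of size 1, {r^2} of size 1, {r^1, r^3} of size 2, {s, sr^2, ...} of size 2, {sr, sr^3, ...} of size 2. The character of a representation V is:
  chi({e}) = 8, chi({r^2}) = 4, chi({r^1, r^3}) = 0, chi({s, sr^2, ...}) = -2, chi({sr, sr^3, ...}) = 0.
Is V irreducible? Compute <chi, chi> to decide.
Not irreducible (reducible): <chi, chi> = 11 > 1.

Why: <chi, chi> = (1/|G|) sum_C |C| * |chi(C)|^2 = (1/8)[1*|8|^2 + 1*|4|^2 + 2*|0|^2 + 2*|-2|^2 + 2*|0|^2]
  = (1/8)[(64) + (16) + (0) + (8) + (0)] = 88/8 = 11.
A character is irreducible iff <chi, chi> = 1, so this representation is reducible.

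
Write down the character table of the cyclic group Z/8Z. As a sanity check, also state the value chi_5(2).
Character table of Z/8Z (irreps indexed chi_0,...,chi_7 with chi_k(m) = zeta_8^(k*m), zeta_8 = exp(2*pi*i/8)):
  irrep \ class  {0} (size 1)  {1} (size 1)    {2} (size 1)  {3} (size 1)    {4} (size 1)  {5} (size 1)    {6} (size 1)  {7} (size 1)  
  chi_0          1             1               1             1               1             1               1             1             
  chi_1          1             exp(I*pi/4)     I             exp(3*I*pi/4)   -1            exp(-3*I*pi/4)  -I            exp(-I*pi/4)  
  chi_2          1             I               -1            -I              1             I               -1            -I            
  chi_3          1             exp(3*I*pi/4)   -I            exp(I*pi/4)     -1            exp(-I*pi/4)    I             exp(-3*I*pi/4)
  chi_4          1             -1              1             -1              1             -1              1             -1            
  chi_5          1             exp(-3*I*pi/4)  I             exp(-I*pi/4)    -1            exp(I*pi/4)     -I            exp(3*I*pi/4) 
  chi_6          1             -I              -1            I               1             -I              -1            I             
  chi_7          1             exp(-I*pi/4)    -I            exp(-3*I*pi/4)  -1            exp(3*I*pi/4)   I             exp(I*pi/4)   

Spot check: chi_5(2) = zeta_8^(5*2) = zeta_8^10 = I.

Justification: Z/8Z is abelian, so all 8 irreducible complex representations are 1-dimensional. They are given by chi_k(m) = zeta_8^(k*m) for k = 0,...,7. Row orthogonality: sum_m chi_k(m) conj(chi_l(m)) = 8 * [k = l].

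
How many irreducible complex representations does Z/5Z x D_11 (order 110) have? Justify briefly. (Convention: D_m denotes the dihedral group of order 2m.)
35

Justification: The number of irreducible complex representations of a finite group equals its number of conjugacy classes. For a direct product, #classes(G x H) = #classes(G) * #classes(H). Z/5Z has 5 classes (abelian), D_11 has 7 classes, so 5 * 7 = 35, so Z/5Z x D_11 (order 110) has exactly 35 irreducible complex representations.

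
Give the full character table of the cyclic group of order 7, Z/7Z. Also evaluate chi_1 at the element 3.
Character table of Z/7Z (irreps indexed chi_0,...,chi_6 with chi_k(m) = zeta_7^(k*m), zeta_7 = exp(2*pi*i/7)):
  irrep \ class  {0} (size 1)  {1} (size 1)    {2} (size 1)    {3} (size 1)    {4} (size 1)    {5} (size 1)    {6} (size 1)  
  chi_0          1             1               1               1               1               1               1             
  chi_1          1             exp(2*I*pi/7)   exp(4*I*pi/7)   exp(6*I*pi/7)   exp(-6*I*pi/7)  exp(-4*I*pi/7)  exp(-2*I*pi/7)
  chi_2          1             exp(4*I*pi/7)   exp(-6*I*pi/7)  exp(-2*I*pi/7)  exp(2*I*pi/7)   exp(6*I*pi/7)   exp(-4*I*pi/7)
  chi_3          1             exp(6*I*pi/7)   exp(-2*I*pi/7)  exp(4*I*pi/7)   exp(-4*I*pi/7)  exp(2*I*pi/7)   exp(-6*I*pi/7)
  chi_4          1             exp(-6*I*pi/7)  exp(2*I*pi/7)   exp(-4*I*pi/7)  exp(4*I*pi/7)   exp(-2*I*pi/7)  exp(6*I*pi/7) 
  chi_5          1             exp(-4*I*pi/7)  exp(6*I*pi/7)   exp(2*I*pi/7)   exp(-2*I*pi/7)  exp(-6*I*pi/7)  exp(4*I*pi/7) 
  chi_6          1             exp(-2*I*pi/7)  exp(-4*I*pi/7)  exp(-6*I*pi/7)  exp(6*I*pi/7)   exp(4*I*pi/7)   exp(2*I*pi/7) 

Spot check: chi_1(3) = zeta_7^(1*3) = zeta_7^3 = exp(6*I*pi/7).

Why: Z/7Z is abelian, so all 7 irreducible complex representations are 1-dimensional. They are given by chi_k(m) = zeta_7^(k*m) for k = 0,...,6. Row orthogonality: sum_m chi_k(m) conj(chi_l(m)) = 7 * [k = l].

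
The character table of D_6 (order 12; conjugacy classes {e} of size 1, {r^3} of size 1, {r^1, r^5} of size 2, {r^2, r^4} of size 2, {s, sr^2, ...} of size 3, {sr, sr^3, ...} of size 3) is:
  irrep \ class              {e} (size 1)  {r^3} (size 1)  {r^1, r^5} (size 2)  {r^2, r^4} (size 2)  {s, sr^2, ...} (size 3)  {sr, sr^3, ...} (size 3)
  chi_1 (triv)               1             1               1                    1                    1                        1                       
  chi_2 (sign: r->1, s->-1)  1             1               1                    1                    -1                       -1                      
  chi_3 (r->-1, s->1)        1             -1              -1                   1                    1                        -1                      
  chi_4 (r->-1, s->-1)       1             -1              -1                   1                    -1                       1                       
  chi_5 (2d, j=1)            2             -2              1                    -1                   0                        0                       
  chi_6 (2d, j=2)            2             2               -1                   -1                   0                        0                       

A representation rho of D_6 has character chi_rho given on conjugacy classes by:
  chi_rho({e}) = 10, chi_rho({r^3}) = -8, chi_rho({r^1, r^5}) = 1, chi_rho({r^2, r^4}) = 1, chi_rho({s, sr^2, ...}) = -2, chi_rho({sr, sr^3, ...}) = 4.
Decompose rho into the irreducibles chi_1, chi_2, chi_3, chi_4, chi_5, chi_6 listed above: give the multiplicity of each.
Multiplicities: chi_1: 1, chi_2: 0, chi_3: 0, chi_4: 3, chi_5: 3, chi_6: 0.

Explanation: Use <chi_rho, chi> = (1/|G|) sum_C |C| * chi_rho(C) * conj(chi(C)) with |G| = 12 for each irreducible chi in the table:
  <chi_rho, chi_1> = (1/12)[1*(10)*conj(1) + 1*(-8)*conj(1) + 2*(1)*conj(1) + 2*(1)*conj(1) + 3*(-2)*conj(1) + 3*(4)*conj(1)]
      = (1/12)[(10) + (-8) + (2) + (2) + (-6) + (12)] = 12/12 = 1
  <chi_rho, chi_2> = (1/12)[1*(10)*conj(1) + 1*(-8)*conj(1) + 2*(1)*conj(1) + 2*(1)*conj(1) + 3*(-2)*conj(-1) + 3*(4)*conj(-1)]
      = (1/12)[(10) + (-8) + (2) + (2) + (6) + (-12)] = 0/12 = 0
  <chi_rho, chi_3> = (1/12)[1*(10)*conj(1) + 1*(-8)*conj(-1) + 2*(1)*conj(-1) + 2*(1)*conj(1) + 3*(-2)*conj(1) + 3*(4)*conj(-1)]
      = (1/12)[(10) + (8) + (-2) + (2) + (-6) + (-12)] = 0/12 = 0
  <chi_rho, chi_4> = (1/12)[1*(10)*conj(1) + 1*(-8)*conj(-1) + 2*(1)*conj(-1) + 2*(1)*conj(1) + 3*(-2)*conj(-1) + 3*(4)*conj(1)]
      = (1/12)[(10) + (8) + (-2) + (2) + (6) + (12)] = 36/12 = 3
  <chi_rho, chi_5> = (1/12)[1*(10)*conj(2) + 1*(-8)*conj(-2) + 2*(1)*conj(1) + 2*(1)*conj(-1) + 3*(-2)*conj(0) + 3*(4)*conj(0)]
      = (1/12)[(20) + (16) + (2) + (-2) + (0) + (0)] = 36/12 = 3
  <chi_rho, chi_6> = (1/12)[1*(10)*conj(2) + 1*(-8)*conj(2) + 2*(1)*conj(-1) + 2*(1)*conj(-1) + 3*(-2)*conj(0) + 3*(4)*conj(0)]
      = (1/12)[(20) + (-16) + (-2) + (-2) + (0) + (0)] = 0/12 = 0
Dimension check: dim(rho) = sum (mult * dim) = 1*1 + 0*1 + 0*1 + 3*1 + 3*2 + 0*2 = 10 = chi_rho(e) = 10.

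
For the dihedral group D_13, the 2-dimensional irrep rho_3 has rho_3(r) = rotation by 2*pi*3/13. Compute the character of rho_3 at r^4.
chi_{rho_3}(r^4) = 2*cos(2*pi*3*4/13) = 2*cos(2*pi/13)

Why: rho_3(r^4) is rotation by angle 2*pi*3*4/13, whose trace is 2*cos(2*pi*3*4/13) = 2*cos(2*pi/13).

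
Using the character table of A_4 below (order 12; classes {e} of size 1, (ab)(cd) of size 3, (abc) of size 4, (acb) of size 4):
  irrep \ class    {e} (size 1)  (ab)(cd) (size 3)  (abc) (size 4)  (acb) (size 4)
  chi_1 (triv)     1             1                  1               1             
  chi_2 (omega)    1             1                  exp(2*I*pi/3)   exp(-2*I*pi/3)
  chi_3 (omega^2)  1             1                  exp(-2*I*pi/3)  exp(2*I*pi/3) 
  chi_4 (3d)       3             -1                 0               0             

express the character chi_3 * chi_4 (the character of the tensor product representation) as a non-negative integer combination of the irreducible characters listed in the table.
chi_3 tensor chi_4 = chi_4 (all other irreducibles have multiplicity 0).

Solution. The character of a tensor product is the pointwise product (chi_3 * chi_4)(C) = chi_3(C) * chi_4(C):
  {e}: (1)*(3), (ab)(cd): (1)*(-1), (abc): (exp(-2*I*pi/3))*(0), (acb): (exp(2*I*pi/3))*(0)
so (chi_3 * chi_4) takes values
  {e} -> 3, (ab)(cd) -> -1, (abc) -> 0, (acb) -> 0.
Now take the inner product of this character with each irreducible chi from the table, <chi_3*chi_4, chi> = (1/12) sum_C |C| (chi_3*chi_4)(C) conj(chi(C)):
  <chi_3*chi_4, chi_1> = (1/12)[1*(3)*conj(1) + 3*(-1)*conj(1) + 4*(0)*conj(1) + 4*(0)*conj(1)]
      = (1/12)[(3) + (-3) + (0) + (0)] = 0/12 = 0
  <chi_3*chi_4, chi_2> = (1/12)[1*(3)*conj(1) + 3*(-1)*conj(1) + 4*(0)*conj(exp(2*I*pi/3)) + 4*(0)*conj(exp(-2*I*pi/3))]
      = (1/12)[(3) + (-3) + (0) + (0)] = 0/12 = 0
  <chi_3*chi_4, chi_3> = (1/12)[1*(3)*conj(1) + 3*(-1)*conj(1) + 4*(0)*conj(exp(-2*I*pi/3)) + 4*(0)*conj(exp(2*I*pi/3))]
      = (1/12)[(3) + (-3) + (0) + (0)] = 0/12 = 0
  <chi_3*chi_4, chi_4> = (1/12)[1*(3)*conj(3) + 3*(-1)*conj(-1) + 4*(0)*conj(0) + 4*(0)*conj(0)]
      = (1/12)[(9) + (3) + (0) + (0)] = 12/12 = 1
(Exp terms are combined using exp(i*s)*conj(exp(i*t)) = exp(i*(s-t)), and sums of them are collapsed using the identity that for every m > 1 the m distinct m-th roots of unity sum to 0, e.g. 1 + exp(2*I*pi/3) + exp(-2*I*pi/3) = 0.)
Hence the multiplicities are chi_4: 1. Dimension check: dim(chi_3)*dim(chi_4) = 1*3 = 3 and sum (mult * dim) = 1*3 = 3.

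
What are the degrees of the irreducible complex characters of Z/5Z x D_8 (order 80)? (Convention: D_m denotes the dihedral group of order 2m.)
Dimensions: 1, 1, 1, 1, 1, 1, 1, 1, 1, 1, 1, 1, 1, 1, 1, 1, 1, 1, 1, 1, 2, 2, 2, 2, 2, 2, 2, 2, 2, 2, 2, 2, 2, 2, 2

Explanation: There are 35 irreducibles (= number of conjugacy classes). Their dimensions d_i satisfy sum d_i^2 = |G| = 80: 1 + 1 + 1 + 1 + 1 + 1 + 1 + 1 + 1 + 1 + 1 + 1 + 1 + 1 + 1 + 1 + 1 + 1 + 1 + 1 + 4 + 4 + 4 + 4 + 4 + 4 + 4 + 4 + 4 + 4 + 4 + 4 + 4 + 4 + 4 = 80. (For the product with Z/5Z: each of the 5 1-dim characters of Z/5Z tensors with each irrep of D_8, giving 5 copies of each D_8-dimension.)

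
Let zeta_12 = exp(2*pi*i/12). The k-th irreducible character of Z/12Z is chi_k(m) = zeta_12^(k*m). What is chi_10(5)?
chi_10(5) = zeta_12^50 = exp(I*pi/3)

Details: chi_10(5) = zeta_12^(10*5) = zeta_12^50. Since zeta_12^12 = 1, this equals zeta_12^2 = exp(2*pi*i*2/12) = exp(I*pi/3).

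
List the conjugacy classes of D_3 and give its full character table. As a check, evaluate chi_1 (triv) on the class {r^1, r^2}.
Conjugacy classes: {e} of size 1, {r^1, r^2} of size 2, {s, sr, ..., sr^2} of size 3.
Character table:
  irrep \ class              {e} (size 1)  {r^1, r^2} (size 2)  {s, sr, ..., sr^2} (size 3)
  chi_1 (triv)               1             1                    1                          
  chi_2 (sign: r->1, s->-1)  1             1                    -1                         
  chi_3 (2d, j=1)            2             -1                   0                          

Spot check: chi_1 (triv) on {r^1, r^2} = 1.

Justification: D_3 has order 2*3 = 6 with 3 conjugacy classes, hence 3 irreducibles. Sum of squared dims 1 + 1 + 4 = 6 = |G|. Linear characters come from the abelianisation; the 2-dimensional irreps have character r^k -> 2*cos(2*pi*j*k/3), reflections -> 0.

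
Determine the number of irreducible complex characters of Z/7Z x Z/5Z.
35

Details: The number of irreducible complex representations of a finite group equals its number of conjugacy classes. Z/7Z x Z/5Z is abelian of order 35, so every element is its own conjugacy class: 35 classes, so Z/7Z x Z/5Z (order 35) has exactly 35 irreducible complex representations.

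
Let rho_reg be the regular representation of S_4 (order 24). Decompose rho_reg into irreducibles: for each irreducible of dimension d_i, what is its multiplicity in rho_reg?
Each irreducible V_i of dimension d_i appears with multiplicity d_i, i.e. rho_reg = (direct sum over all irreducibles V_i) d_i V_i. The irreducible dimensions for S_4 are 1, 1, 2, 3, 3: 2 irreducibles of dimension 1, each with multiplicity 1; 1 irreducible of dimension 2, with multiplicity 2; 2 irreducibles of dimension 3, each with multiplicity 3. Total dimension 2*1*1 + 1*2*2 + 2*3*3 = 24 = |G|.

Derivation: General theorem: in the regular representation of a finite group G, each irreducible appears with multiplicity equal to its dimension. Check: dim(rho_reg) = sum d_i^2 = 1 + 1 + 4 + 9 + 9 = 24 = |G|.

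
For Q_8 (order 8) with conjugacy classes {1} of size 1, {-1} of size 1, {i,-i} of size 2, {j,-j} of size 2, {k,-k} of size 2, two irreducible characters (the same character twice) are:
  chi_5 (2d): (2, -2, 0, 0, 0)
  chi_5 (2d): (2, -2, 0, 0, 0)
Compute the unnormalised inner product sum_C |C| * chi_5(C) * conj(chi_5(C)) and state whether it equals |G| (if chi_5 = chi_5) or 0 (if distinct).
Sum = 8 = |G| = 8; so <chi_5, chi_5> = 1 (norm-1 confirms irreducibility).

Justification: Compute term by term over conjugacy classes (|C| * chi_5(C) * conj(chi_5(C))):
  1*(2)*conj(2) + 1*(-2)*conj(-2) + 2*(0)*conj(0) + 2*(0)*conj(0) + 2*(0)*conj(0)
  = (4) + (4) + (0) + (0) + (0)
  = 8.
Dividing by |G| = 8 gives 8/8 = 1, matching the row-orthogonality relation <chi_5, chi_5> = [chi_5 = chi_5].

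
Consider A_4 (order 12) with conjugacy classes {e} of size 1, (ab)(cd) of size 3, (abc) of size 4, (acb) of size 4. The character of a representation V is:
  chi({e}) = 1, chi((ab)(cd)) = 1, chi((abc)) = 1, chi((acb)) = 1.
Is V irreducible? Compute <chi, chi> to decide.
Irreducible: <chi, chi> = 1.

Derivation: <chi, chi> = (1/|G|) sum_C |C| * |chi(C)|^2 = (1/12)[1*|1|^2 + 3*|1|^2 + 4*|1|^2 + 4*|1|^2]
  = (1/12)[(1) + (3) + (4) + (4)] = 12/12 = 1.
(Exp terms are combined using exp(i*s)*conj(exp(i*t)) = exp(i*(s-t)), and sums of them are collapsed using the identity that for every m > 1 the m distinct m-th roots of unity sum to 0, e.g. 1 + exp(2*I*pi/3) + exp(-2*I*pi/3) = 0.)
A character is irreducible iff <chi, chi> = 1, so this representation is irreducible.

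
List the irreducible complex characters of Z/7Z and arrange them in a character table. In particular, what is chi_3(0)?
Character table of Z/7Z (irreps indexed chi_0,...,chi_6 with chi_k(m) = zeta_7^(k*m), zeta_7 = exp(2*pi*i/7)):
  irrep \ class  {0} (size 1)  {1} (size 1)    {2} (size 1)    {3} (size 1)    {4} (size 1)    {5} (size 1)    {6} (size 1)  
  chi_0          1             1               1               1               1               1               1             
  chi_1          1             exp(2*I*pi/7)   exp(4*I*pi/7)   exp(6*I*pi/7)   exp(-6*I*pi/7)  exp(-4*I*pi/7)  exp(-2*I*pi/7)
  chi_2          1             exp(4*I*pi/7)   exp(-6*I*pi/7)  exp(-2*I*pi/7)  exp(2*I*pi/7)   exp(6*I*pi/7)   exp(-4*I*pi/7)
  chi_3          1             exp(6*I*pi/7)   exp(-2*I*pi/7)  exp(4*I*pi/7)   exp(-4*I*pi/7)  exp(2*I*pi/7)   exp(-6*I*pi/7)
  chi_4          1             exp(-6*I*pi/7)  exp(2*I*pi/7)   exp(-4*I*pi/7)  exp(4*I*pi/7)   exp(-2*I*pi/7)  exp(6*I*pi/7) 
  chi_5          1             exp(-4*I*pi/7)  exp(6*I*pi/7)   exp(2*I*pi/7)   exp(-2*I*pi/7)  exp(-6*I*pi/7)  exp(4*I*pi/7) 
  chi_6          1             exp(-2*I*pi/7)  exp(-4*I*pi/7)  exp(-6*I*pi/7)  exp(6*I*pi/7)   exp(4*I*pi/7)   exp(2*I*pi/7) 

Spot check: chi_3(0) = zeta_7^(3*0) = zeta_7^0 = 1.

Solution. Z/7Z is abelian, so all 7 irreducible complex representations are 1-dimensional. They are given by chi_k(m) = zeta_7^(k*m) for k = 0,...,6. Row orthogonality: sum_m chi_k(m) conj(chi_l(m)) = 7 * [k = l].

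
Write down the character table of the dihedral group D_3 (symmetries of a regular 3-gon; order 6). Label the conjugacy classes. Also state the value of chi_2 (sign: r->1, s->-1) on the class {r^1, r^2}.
Conjugacy classes: {e} of size 1, {r^1, r^2} of size 2, {s, sr, ..., sr^2} of size 3.
Character table:
  irrep \ class              {e} (size 1)  {r^1, r^2} (size 2)  {s, sr, ..., sr^2} (size 3)
  chi_1 (triv)               1             1                    1                          
  chi_2 (sign: r->1, s->-1)  1             1                    -1                         
  chi_3 (2d, j=1)            2             -1                   0                          

Spot check: chi_2 (sign: r->1, s->-1) on {r^1, r^2} = 1.

Justification: D_3 has order 2*3 = 6 with 3 conjugacy classes, hence 3 irreducibles. Sum of squared dims 1 + 1 + 4 = 6 = |G|. Linear characters come from the abelianisation; the 2-dimensional irreps have character r^k -> 2*cos(2*pi*j*k/3), reflections -> 0.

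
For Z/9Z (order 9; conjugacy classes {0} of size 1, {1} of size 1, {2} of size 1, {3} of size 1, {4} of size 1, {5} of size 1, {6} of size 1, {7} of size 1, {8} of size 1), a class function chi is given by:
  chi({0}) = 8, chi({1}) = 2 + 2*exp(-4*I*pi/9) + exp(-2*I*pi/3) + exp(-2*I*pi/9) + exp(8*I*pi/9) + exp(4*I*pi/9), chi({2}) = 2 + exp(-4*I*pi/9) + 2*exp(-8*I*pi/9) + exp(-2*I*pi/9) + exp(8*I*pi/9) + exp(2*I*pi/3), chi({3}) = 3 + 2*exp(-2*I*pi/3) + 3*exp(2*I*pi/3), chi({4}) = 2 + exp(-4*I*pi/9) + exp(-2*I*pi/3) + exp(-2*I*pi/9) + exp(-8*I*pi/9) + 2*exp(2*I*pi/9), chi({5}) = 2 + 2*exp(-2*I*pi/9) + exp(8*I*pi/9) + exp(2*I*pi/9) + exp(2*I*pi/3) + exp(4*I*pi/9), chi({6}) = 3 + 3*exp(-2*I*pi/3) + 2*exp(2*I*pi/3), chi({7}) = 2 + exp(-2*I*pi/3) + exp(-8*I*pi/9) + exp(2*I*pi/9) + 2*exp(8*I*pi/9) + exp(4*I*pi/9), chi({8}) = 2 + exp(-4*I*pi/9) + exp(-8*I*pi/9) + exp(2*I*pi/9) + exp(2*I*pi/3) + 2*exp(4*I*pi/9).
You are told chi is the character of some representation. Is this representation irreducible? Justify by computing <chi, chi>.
Not irreducible (reducible): <chi, chi> = 12 > 1.

<chi, chi> = (1/|G|) sum_C |C| * |chi(C)|^2 = (1/9)[1*|8|^2 + 1*|2 + 2*exp(-4*I*pi/9) + exp(-2*I*pi/3) + exp(-2*I*pi/9) + exp(8*I*pi/9) + exp(4*I*pi/9)|^2 + 1*|2 + exp(-4*I*pi/9) + 2*exp(-8*I*pi/9) + exp(-2*I*pi/9) + exp(8*I*pi/9) + exp(2*I*pi/3)|^2 + 1*|3 + 2*exp(-2*I*pi/3) + 3*exp(2*I*pi/3)|^2 + 1*|2 + exp(-4*I*pi/9) + exp(-2*I*pi/3) + exp(-2*I*pi/9) + exp(-8*I*pi/9) + 2*exp(2*I*pi/9)|^2 + 1*|2 + 2*exp(-2*I*pi/9) + exp(8*I*pi/9) + exp(2*I*pi/9) + exp(2*I*pi/3) + exp(4*I*pi/9)|^2 + 1*|3 + 3*exp(-2*I*pi/3) + 2*exp(2*I*pi/3)|^2 + 1*|2 + exp(-2*I*pi/3) + exp(-8*I*pi/9) + exp(2*I*pi/9) + 2*exp(8*I*pi/9) + exp(4*I*pi/9)|^2 + 1*|2 + exp(-4*I*pi/9) + exp(-8*I*pi/9) + exp(2*I*pi/9) + exp(2*I*pi/3) + 2*exp(4*I*pi/9)|^2]
  = (1/9)[(64) + (12 + 9*exp(-4*I*pi/9) + 5*exp(-2*I*pi/3) + 6*exp(-2*I*pi/9) + 6*exp(-8*I*pi/9) + 6*exp(8*I*pi/9) + 6*exp(2*I*pi/9) + 5*exp(2*I*pi/3) + 9*exp(4*I*pi/9)) + (12 + 6*exp(-4*I*pi/9) + 5*exp(-2*I*pi/3) + 6*exp(-2*I*pi/9) + 9*exp(-8*I*pi/9) + 9*exp(8*I*pi/9) + 6*exp(2*I*pi/9) + 5*exp(2*I*pi/3) + 6*exp(4*I*pi/9)) + (1) + (12 + 6*exp(-4*I*pi/9) + 9*exp(-2*I*pi/9) + 5*exp(-2*I*pi/3) + 6*exp(-8*I*pi/9) + 6*exp(8*I*pi/9) + 5*exp(2*I*pi/3) + 9*exp(2*I*pi/9) + 6*exp(4*I*pi/9)) + (12 + 6*exp(-4*I*pi/9) + 9*exp(-2*I*pi/9) + 5*exp(-2*I*pi/3) + 6*exp(-8*I*pi/9) + 6*exp(8*I*pi/9) + 5*exp(2*I*pi/3) + 9*exp(2*I*pi/9) + 6*exp(4*I*pi/9)) + (1) + (12 + 6*exp(-4*I*pi/9) + 5*exp(-2*I*pi/3) + 6*exp(-2*I*pi/9) + 9*exp(-8*I*pi/9) + 9*exp(8*I*pi/9) + 6*exp(2*I*pi/9) + 5*exp(2*I*pi/3) + 6*exp(4*I*pi/9)) + (12 + 9*exp(-4*I*pi/9) + 5*exp(-2*I*pi/3) + 6*exp(-2*I*pi/9) + 6*exp(-8*I*pi/9) + 6*exp(8*I*pi/9) + 6*exp(2*I*pi/9) + 5*exp(2*I*pi/3) + 9*exp(4*I*pi/9))] = 108/9 = 12.
(Exp terms are combined using exp(i*s)*conj(exp(i*t)) = exp(i*(s-t)), and sums of them are collapsed using the identity that for every m > 1 the m distinct m-th roots of unity sum to 0, e.g. 1 + exp(2*I*pi/3) + exp(-2*I*pi/3) = 0.)
A character is irreducible iff <chi, chi> = 1, so this representation is reducible.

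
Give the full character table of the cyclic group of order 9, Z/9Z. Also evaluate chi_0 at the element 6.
Character table of Z/9Z (irreps indexed chi_0,...,chi_8 with chi_k(m) = zeta_9^(k*m), zeta_9 = exp(2*pi*i/9)):
  irrep \ class  {0} (size 1)  {1} (size 1)    {2} (size 1)    {3} (size 1)    {4} (size 1)    {5} (size 1)    {6} (size 1)    {7} (size 1)    {8} (size 1)  
  chi_0          1             1               1               1               1               1               1               1               1             
  chi_1          1             exp(2*I*pi/9)   exp(4*I*pi/9)   exp(2*I*pi/3)   exp(8*I*pi/9)   exp(-8*I*pi/9)  exp(-2*I*pi/3)  exp(-4*I*pi/9)  exp(-2*I*pi/9)
  chi_2          1             exp(4*I*pi/9)   exp(8*I*pi/9)   exp(-2*I*pi/3)  exp(-2*I*pi/9)  exp(2*I*pi/9)   exp(2*I*pi/3)   exp(-8*I*pi/9)  exp(-4*I*pi/9)
  chi_3          1             exp(2*I*pi/3)   exp(-2*I*pi/3)  1               exp(2*I*pi/3)   exp(-2*I*pi/3)  1               exp(2*I*pi/3)   exp(-2*I*pi/3)
  chi_4          1             exp(8*I*pi/9)   exp(-2*I*pi/9)  exp(2*I*pi/3)   exp(-4*I*pi/9)  exp(4*I*pi/9)   exp(-2*I*pi/3)  exp(2*I*pi/9)   exp(-8*I*pi/9)
  chi_5          1             exp(-8*I*pi/9)  exp(2*I*pi/9)   exp(-2*I*pi/3)  exp(4*I*pi/9)   exp(-4*I*pi/9)  exp(2*I*pi/3)   exp(-2*I*pi/9)  exp(8*I*pi/9) 
  chi_6          1             exp(-2*I*pi/3)  exp(2*I*pi/3)   1               exp(-2*I*pi/3)  exp(2*I*pi/3)   1               exp(-2*I*pi/3)  exp(2*I*pi/3) 
  chi_7          1             exp(-4*I*pi/9)  exp(-8*I*pi/9)  exp(2*I*pi/3)   exp(2*I*pi/9)   exp(-2*I*pi/9)  exp(-2*I*pi/3)  exp(8*I*pi/9)   exp(4*I*pi/9) 
  chi_8          1             exp(-2*I*pi/9)  exp(-4*I*pi/9)  exp(-2*I*pi/3)  exp(-8*I*pi/9)  exp(8*I*pi/9)   exp(2*I*pi/3)   exp(4*I*pi/9)   exp(2*I*pi/9) 

Spot check: chi_0(6) = zeta_9^(0*6) = zeta_9^0 = 1.

Derivation: Z/9Z is abelian, so all 9 irreducible complex representations are 1-dimensional. They are given by chi_k(m) = zeta_9^(k*m) for k = 0,...,8. Row orthogonality: sum_m chi_k(m) conj(chi_l(m)) = 9 * [k = l].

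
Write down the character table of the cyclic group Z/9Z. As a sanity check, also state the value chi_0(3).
Character table of Z/9Z (irreps indexed chi_0,...,chi_8 with chi_k(m) = zeta_9^(k*m), zeta_9 = exp(2*pi*i/9)):
  irrep \ class  {0} (size 1)  {1} (size 1)    {2} (size 1)    {3} (size 1)    {4} (size 1)    {5} (size 1)    {6} (size 1)    {7} (size 1)    {8} (size 1)  
  chi_0          1             1               1               1               1               1               1               1               1             
  chi_1          1             exp(2*I*pi/9)   exp(4*I*pi/9)   exp(2*I*pi/3)   exp(8*I*pi/9)   exp(-8*I*pi/9)  exp(-2*I*pi/3)  exp(-4*I*pi/9)  exp(-2*I*pi/9)
  chi_2          1             exp(4*I*pi/9)   exp(8*I*pi/9)   exp(-2*I*pi/3)  exp(-2*I*pi/9)  exp(2*I*pi/9)   exp(2*I*pi/3)   exp(-8*I*pi/9)  exp(-4*I*pi/9)
  chi_3          1             exp(2*I*pi/3)   exp(-2*I*pi/3)  1               exp(2*I*pi/3)   exp(-2*I*pi/3)  1               exp(2*I*pi/3)   exp(-2*I*pi/3)
  chi_4          1             exp(8*I*pi/9)   exp(-2*I*pi/9)  exp(2*I*pi/3)   exp(-4*I*pi/9)  exp(4*I*pi/9)   exp(-2*I*pi/3)  exp(2*I*pi/9)   exp(-8*I*pi/9)
  chi_5          1             exp(-8*I*pi/9)  exp(2*I*pi/9)   exp(-2*I*pi/3)  exp(4*I*pi/9)   exp(-4*I*pi/9)  exp(2*I*pi/3)   exp(-2*I*pi/9)  exp(8*I*pi/9) 
  chi_6          1             exp(-2*I*pi/3)  exp(2*I*pi/3)   1               exp(-2*I*pi/3)  exp(2*I*pi/3)   1               exp(-2*I*pi/3)  exp(2*I*pi/3) 
  chi_7          1             exp(-4*I*pi/9)  exp(-8*I*pi/9)  exp(2*I*pi/3)   exp(2*I*pi/9)   exp(-2*I*pi/9)  exp(-2*I*pi/3)  exp(8*I*pi/9)   exp(4*I*pi/9) 
  chi_8          1             exp(-2*I*pi/9)  exp(-4*I*pi/9)  exp(-2*I*pi/3)  exp(-8*I*pi/9)  exp(8*I*pi/9)   exp(2*I*pi/3)   exp(4*I*pi/9)   exp(2*I*pi/9) 

Spot check: chi_0(3) = zeta_9^(0*3) = zeta_9^0 = 1.

Working: Z/9Z is abelian, so all 9 irreducible complex representations are 1-dimensional. They are given by chi_k(m) = zeta_9^(k*m) for k = 0,...,8. Row orthogonality: sum_m chi_k(m) conj(chi_l(m)) = 9 * [k = l].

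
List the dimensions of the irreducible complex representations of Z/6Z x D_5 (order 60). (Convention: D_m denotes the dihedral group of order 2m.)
Dimensions: 1, 1, 1, 1, 1, 1, 1, 1, 1, 1, 1, 1, 2, 2, 2, 2, 2, 2, 2, 2, 2, 2, 2, 2

Proof sketch: There are 24 irreducibles (= number of conjugacy classes). Their dimensions d_i satisfy sum d_i^2 = |G| = 60: 1 + 1 + 1 + 1 + 1 + 1 + 1 + 1 + 1 + 1 + 1 + 1 + 4 + 4 + 4 + 4 + 4 + 4 + 4 + 4 + 4 + 4 + 4 + 4 = 60. (For the product with Z/6Z: each of the 6 1-dim characters of Z/6Z tensors with each irrep of D_5, giving 6 copies of each D_5-dimension.)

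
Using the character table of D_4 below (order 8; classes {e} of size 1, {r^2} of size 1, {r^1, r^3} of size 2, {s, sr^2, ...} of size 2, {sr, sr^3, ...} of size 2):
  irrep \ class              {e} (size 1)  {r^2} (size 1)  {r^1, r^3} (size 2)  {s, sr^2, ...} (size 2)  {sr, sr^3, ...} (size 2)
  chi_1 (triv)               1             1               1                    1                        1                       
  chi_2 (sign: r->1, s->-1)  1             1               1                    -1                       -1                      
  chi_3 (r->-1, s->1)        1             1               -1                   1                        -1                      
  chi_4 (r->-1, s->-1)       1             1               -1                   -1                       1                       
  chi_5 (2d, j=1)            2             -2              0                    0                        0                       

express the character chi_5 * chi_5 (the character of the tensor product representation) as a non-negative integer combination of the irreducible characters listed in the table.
chi_5 tensor chi_5 = chi_1 + chi_2 + chi_3 + chi_4 (all other irreducibles have multiplicity 0).

Derivation: The character of a tensor product is the pointwise product (chi_5 * chi_5)(C) = chi_5(C) * chi_5(C):
  {e}: (2)*(2), {r^2}: (-2)*(-2), {r^1, r^3}: (0)*(0), {s, sr^2, ...}: (0)*(0), {sr, sr^3, ...}: (0)*(0)
so (chi_5 * chi_5) takes values
  {e} -> 4, {r^2} -> 4, {r^1, r^3} -> 0, {s, sr^2, ...} -> 0, {sr, sr^3, ...} -> 0.
Now take the inner product of this character with each irreducible chi from the table, <chi_5*chi_5, chi> = (1/8) sum_C |C| (chi_5*chi_5)(C) conj(chi(C)):
  <chi_5*chi_5, chi_1> = (1/8)[1*(4)*conj(1) + 1*(4)*conj(1) + 2*(0)*conj(1) + 2*(0)*conj(1) + 2*(0)*conj(1)]
      = (1/8)[(4) + (4) + (0) + (0) + (0)] = 8/8 = 1
  <chi_5*chi_5, chi_2> = (1/8)[1*(4)*conj(1) + 1*(4)*conj(1) + 2*(0)*conj(1) + 2*(0)*conj(-1) + 2*(0)*conj(-1)]
      = (1/8)[(4) + (4) + (0) + (0) + (0)] = 8/8 = 1
  <chi_5*chi_5, chi_3> = (1/8)[1*(4)*conj(1) + 1*(4)*conj(1) + 2*(0)*conj(-1) + 2*(0)*conj(1) + 2*(0)*conj(-1)]
      = (1/8)[(4) + (4) + (0) + (0) + (0)] = 8/8 = 1
  <chi_5*chi_5, chi_4> = (1/8)[1*(4)*conj(1) + 1*(4)*conj(1) + 2*(0)*conj(-1) + 2*(0)*conj(-1) + 2*(0)*conj(1)]
      = (1/8)[(4) + (4) + (0) + (0) + (0)] = 8/8 = 1
  <chi_5*chi_5, chi_5> = (1/8)[1*(4)*conj(2) + 1*(4)*conj(-2) + 2*(0)*conj(0) + 2*(0)*conj(0) + 2*(0)*conj(0)]
      = (1/8)[(8) + (-8) + (0) + (0) + (0)] = 0/8 = 0
Hence the multiplicities are chi_1: 1, chi_2: 1, chi_3: 1, chi_4: 1. Dimension check: dim(chi_5)*dim(chi_5) = 2*2 = 4 and sum (mult * dim) = 1*1 + 1*1 + 1*1 + 1*1 = 4.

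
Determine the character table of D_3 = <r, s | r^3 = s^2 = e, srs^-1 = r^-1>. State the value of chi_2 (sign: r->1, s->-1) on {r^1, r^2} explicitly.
Conjugacy classes: {e} of size 1, {r^1, r^2} of size 2, {s, sr, ..., sr^2} of size 3.
Character table:
  irrep \ class              {e} (size 1)  {r^1, r^2} (size 2)  {s, sr, ..., sr^2} (size 3)
  chi_1 (triv)               1             1                    1                          
  chi_2 (sign: r->1, s->-1)  1             1                    -1                         
  chi_3 (2d, j=1)            2             -1                   0                          

Spot check: chi_2 (sign: r->1, s->-1) on {r^1, r^2} = 1.

Reasoning: D_3 has order 2*3 = 6 with 3 conjugacy classes, hence 3 irreducibles. Sum of squared dims 1 + 1 + 4 = 6 = |G|. Linear characters come from the abelianisation; the 2-dimensional irreps have character r^k -> 2*cos(2*pi*j*k/3), reflections -> 0.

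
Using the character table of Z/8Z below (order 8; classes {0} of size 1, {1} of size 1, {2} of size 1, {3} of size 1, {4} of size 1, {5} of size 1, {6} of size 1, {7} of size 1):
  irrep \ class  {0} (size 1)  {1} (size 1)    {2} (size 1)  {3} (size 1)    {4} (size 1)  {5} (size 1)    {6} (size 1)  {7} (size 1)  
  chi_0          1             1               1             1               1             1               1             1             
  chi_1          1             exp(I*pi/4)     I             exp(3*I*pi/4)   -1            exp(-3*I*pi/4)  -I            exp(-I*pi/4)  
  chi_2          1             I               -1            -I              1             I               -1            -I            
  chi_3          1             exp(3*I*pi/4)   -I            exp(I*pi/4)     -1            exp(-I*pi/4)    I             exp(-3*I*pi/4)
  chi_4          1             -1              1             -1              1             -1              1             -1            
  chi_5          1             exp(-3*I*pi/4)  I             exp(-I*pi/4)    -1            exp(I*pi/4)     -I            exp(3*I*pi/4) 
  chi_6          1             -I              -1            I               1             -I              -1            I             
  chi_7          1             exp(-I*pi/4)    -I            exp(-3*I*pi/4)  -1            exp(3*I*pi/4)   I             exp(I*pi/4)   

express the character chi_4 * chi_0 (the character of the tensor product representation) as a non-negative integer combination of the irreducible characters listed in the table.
chi_4 tensor chi_0 = chi_4 (all other irreducibles have multiplicity 0).

Solution. The character of a tensor product is the pointwise product (chi_4 * chi_0)(C) = chi_4(C) * chi_0(C):
  {0}: (1)*(1), {1}: (-1)*(1), {2}: (1)*(1), {3}: (-1)*(1), {4}: (1)*(1), {5}: (-1)*(1), {6}: (1)*(1), {7}: (-1)*(1)
so (chi_4 * chi_0) takes values
  {0} -> 1, {1} -> -1, {2} -> 1, {3} -> -1, {4} -> 1, {5} -> -1, {6} -> 1, {7} -> -1.
Now take the inner product of this character with each irreducible chi from the table, <chi_4*chi_0, chi> = (1/8) sum_C |C| (chi_4*chi_0)(C) conj(chi(C)):
  <chi_4*chi_0, chi_0> = (1/8)[1*(1)*conj(1) + 1*(-1)*conj(1) + 1*(1)*conj(1) + 1*(-1)*conj(1) + 1*(1)*conj(1) + 1*(-1)*conj(1) + 1*(1)*conj(1) + 1*(-1)*conj(1)]
      = (1/8)[(1) + (-1) + (1) + (-1) + (1) + (-1) + (1) + (-1)] = 0/8 = 0
  <chi_4*chi_0, chi_1> = (1/8)[1*(1)*conj(1) + 1*(-1)*conj(exp(I*pi/4)) + 1*(1)*conj(I) + 1*(-1)*conj(exp(3*I*pi/4)) + 1*(1)*conj(-1) + 1*(-1)*conj(exp(-3*I*pi/4)) + 1*(1)*conj(-I) + 1*(-1)*conj(exp(-I*pi/4))]
      = (1/8)[(1) + (-exp(-I*pi/4)) + (-I) + (-exp(-3*I*pi/4)) + (-1) + (-exp(3*I*pi/4)) + (I) + (-exp(I*pi/4))] = 0/8 = 0
  <chi_4*chi_0, chi_2> = (1/8)[1*(1)*conj(1) + 1*(-1)*conj(I) + 1*(1)*conj(-1) + 1*(-1)*conj(-I) + 1*(1)*conj(1) + 1*(-1)*conj(I) + 1*(1)*conj(-1) + 1*(-1)*conj(-I)]
      = (1/8)[(1) + (I) + (-1) + (-I) + (1) + (I) + (-1) + (-I)] = 0/8 = 0
  <chi_4*chi_0, chi_3> = (1/8)[1*(1)*conj(1) + 1*(-1)*conj(exp(3*I*pi/4)) + 1*(1)*conj(-I) + 1*(-1)*conj(exp(I*pi/4)) + 1*(1)*conj(-1) + 1*(-1)*conj(exp(-I*pi/4)) + 1*(1)*conj(I) + 1*(-1)*conj(exp(-3*I*pi/4))]
      = (1/8)[(1) + (-exp(-3*I*pi/4)) + (I) + (-exp(-I*pi/4)) + (-1) + (-exp(I*pi/4)) + (-I) + (-exp(3*I*pi/4))] = 0/8 = 0
  <chi_4*chi_0, chi_4> = (1/8)[1*(1)*conj(1) + 1*(-1)*conj(-1) + 1*(1)*conj(1) + 1*(-1)*conj(-1) + 1*(1)*conj(1) + 1*(-1)*conj(-1) + 1*(1)*conj(1) + 1*(-1)*conj(-1)]
      = (1/8)[(1) + (1) + (1) + (1) + (1) + (1) + (1) + (1)] = 8/8 = 1
  <chi_4*chi_0, chi_5> = (1/8)[1*(1)*conj(1) + 1*(-1)*conj(exp(-3*I*pi/4)) + 1*(1)*conj(I) + 1*(-1)*conj(exp(-I*pi/4)) + 1*(1)*conj(-1) + 1*(-1)*conj(exp(I*pi/4)) + 1*(1)*conj(-I) + 1*(-1)*conj(exp(3*I*pi/4))]
      = (1/8)[(1) + (-exp(3*I*pi/4)) + (-I) + (-exp(I*pi/4)) + (-1) + (-exp(-I*pi/4)) + (I) + (-exp(-3*I*pi/4))] = 0/8 = 0
  <chi_4*chi_0, chi_6> = (1/8)[1*(1)*conj(1) + 1*(-1)*conj(-I) + 1*(1)*conj(-1) + 1*(-1)*conj(I) + 1*(1)*conj(1) + 1*(-1)*conj(-I) + 1*(1)*conj(-1) + 1*(-1)*conj(I)]
      = (1/8)[(1) + (-I) + (-1) + (I) + (1) + (-I) + (-1) + (I)] = 0/8 = 0
  <chi_4*chi_0, chi_7> = (1/8)[1*(1)*conj(1) + 1*(-1)*conj(exp(-I*pi/4)) + 1*(1)*conj(-I) + 1*(-1)*conj(exp(-3*I*pi/4)) + 1*(1)*conj(-1) + 1*(-1)*conj(exp(3*I*pi/4)) + 1*(1)*conj(I) + 1*(-1)*conj(exp(I*pi/4))]
      = (1/8)[(1) + (-exp(I*pi/4)) + (I) + (-exp(3*I*pi/4)) + (-1) + (-exp(-3*I*pi/4)) + (-I) + (-exp(-I*pi/4))] = 0/8 = 0
(Exp terms are combined using exp(i*s)*conj(exp(i*t)) = exp(i*(s-t)), and sums of them are collapsed using the identity that for every m > 1 the m distinct m-th roots of unity sum to 0, e.g. 1 + exp(2*I*pi/3) + exp(-2*I*pi/3) = 0.)
Hence the multiplicities are chi_4: 1. Dimension check: dim(chi_4)*dim(chi_0) = 1*1 = 1 and sum (mult * dim) = 1*1 = 1.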